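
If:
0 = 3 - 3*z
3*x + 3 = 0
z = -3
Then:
No Solution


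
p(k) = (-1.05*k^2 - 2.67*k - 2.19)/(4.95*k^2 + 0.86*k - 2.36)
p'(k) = (-9.9*k - 0.86)*(-1.05*k^2 - 2.67*k - 2.19)/(4.95*k^2 + 0.86*k - 2.36)^2 + (-2.1*k - 2.67)/(4.95*k^2 + 0.86*k - 2.36) = (12.3135*k^2 + 26.637*k + 8.1846)/(24.5025*k^4 + 8.514*k^3 - 22.6244*k^2 - 4.0592*k + 5.5696)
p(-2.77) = -0.09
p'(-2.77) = 0.03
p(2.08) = -0.59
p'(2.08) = 0.27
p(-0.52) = 0.74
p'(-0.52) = -1.08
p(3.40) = -0.41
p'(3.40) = 0.07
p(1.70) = -0.73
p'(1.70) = 0.50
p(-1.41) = -0.08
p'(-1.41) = -0.12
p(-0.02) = 0.90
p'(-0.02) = 1.36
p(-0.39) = 0.67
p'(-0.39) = -0.09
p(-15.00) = -0.18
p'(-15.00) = 0.00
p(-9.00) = -0.16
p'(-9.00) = 0.01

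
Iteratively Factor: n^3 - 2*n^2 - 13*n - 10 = (n + 1)*(n^2 - 3*n - 10) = (n - 5)*(n + 1)*(n + 2)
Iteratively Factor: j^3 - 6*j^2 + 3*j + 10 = (j + 1)*(j^2 - 7*j + 10) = (j - 2)*(j + 1)*(j - 5)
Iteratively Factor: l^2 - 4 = (l + 2)*(l - 2)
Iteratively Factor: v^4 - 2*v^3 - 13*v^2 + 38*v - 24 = (v - 3)*(v^3 + v^2 - 10*v + 8) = (v - 3)*(v - 2)*(v^2 + 3*v - 4) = (v - 3)*(v - 2)*(v - 1)*(v + 4)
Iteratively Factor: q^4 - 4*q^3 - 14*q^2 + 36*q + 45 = (q + 1)*(q^3 - 5*q^2 - 9*q + 45) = (q - 5)*(q + 1)*(q^2 - 9) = (q - 5)*(q - 3)*(q + 1)*(q + 3)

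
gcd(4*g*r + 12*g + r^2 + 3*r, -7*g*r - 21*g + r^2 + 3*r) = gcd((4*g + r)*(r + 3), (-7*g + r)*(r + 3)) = r + 3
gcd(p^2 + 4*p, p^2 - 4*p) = p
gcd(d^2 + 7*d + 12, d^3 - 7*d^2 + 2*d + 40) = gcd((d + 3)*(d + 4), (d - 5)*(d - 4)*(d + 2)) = 1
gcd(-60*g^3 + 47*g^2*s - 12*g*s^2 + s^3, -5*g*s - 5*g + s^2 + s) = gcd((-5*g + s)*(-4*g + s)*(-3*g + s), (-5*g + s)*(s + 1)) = -5*g + s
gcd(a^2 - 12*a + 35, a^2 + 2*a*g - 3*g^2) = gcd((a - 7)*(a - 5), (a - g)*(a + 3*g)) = 1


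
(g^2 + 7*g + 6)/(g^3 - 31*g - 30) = (g + 6)/(g^2 - g - 30)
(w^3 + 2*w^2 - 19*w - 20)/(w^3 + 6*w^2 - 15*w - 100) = (w + 1)/(w + 5)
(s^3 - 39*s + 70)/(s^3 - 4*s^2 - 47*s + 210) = (s - 2)/(s - 6)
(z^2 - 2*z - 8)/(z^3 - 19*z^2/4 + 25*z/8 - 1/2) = 8*(z + 2)/(8*z^2 - 6*z + 1)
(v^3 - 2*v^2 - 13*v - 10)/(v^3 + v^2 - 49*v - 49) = (v^2 - 3*v - 10)/(v^2 - 49)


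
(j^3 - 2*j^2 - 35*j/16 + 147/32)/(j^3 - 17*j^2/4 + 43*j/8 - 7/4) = (8*j^2 - 2*j - 21)/(4*(2*j^2 - 5*j + 2))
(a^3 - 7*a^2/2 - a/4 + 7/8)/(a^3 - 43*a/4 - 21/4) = (a - 1/2)/(a + 3)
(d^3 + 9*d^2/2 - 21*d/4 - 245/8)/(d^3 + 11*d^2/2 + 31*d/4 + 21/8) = (4*d^2 + 4*d - 35)/(4*d^2 + 8*d + 3)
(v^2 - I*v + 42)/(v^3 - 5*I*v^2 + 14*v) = (v + 6*I)/(v*(v + 2*I))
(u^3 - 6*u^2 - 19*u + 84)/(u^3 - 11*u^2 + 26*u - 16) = (u^3 - 6*u^2 - 19*u + 84)/(u^3 - 11*u^2 + 26*u - 16)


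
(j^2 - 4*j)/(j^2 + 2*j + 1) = j*(j - 4)/(j^2 + 2*j + 1)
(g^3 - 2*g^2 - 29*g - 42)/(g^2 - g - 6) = (g^2 - 4*g - 21)/(g - 3)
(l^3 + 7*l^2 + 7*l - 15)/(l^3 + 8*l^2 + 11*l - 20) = (l + 3)/(l + 4)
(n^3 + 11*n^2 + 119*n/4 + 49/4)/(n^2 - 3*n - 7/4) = (2*n^2 + 21*n + 49)/(2*n - 7)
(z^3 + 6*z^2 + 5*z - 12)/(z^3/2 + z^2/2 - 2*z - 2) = 2*(z^3 + 6*z^2 + 5*z - 12)/(z^3 + z^2 - 4*z - 4)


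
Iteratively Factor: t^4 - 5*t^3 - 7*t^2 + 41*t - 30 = (t + 3)*(t^3 - 8*t^2 + 17*t - 10) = (t - 2)*(t + 3)*(t^2 - 6*t + 5) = (t - 2)*(t - 1)*(t + 3)*(t - 5)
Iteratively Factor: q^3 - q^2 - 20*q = (q + 4)*(q^2 - 5*q) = q*(q + 4)*(q - 5)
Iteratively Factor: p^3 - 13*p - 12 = (p + 1)*(p^2 - p - 12) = (p - 4)*(p + 1)*(p + 3)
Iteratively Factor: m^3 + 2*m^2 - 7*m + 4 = (m + 4)*(m^2 - 2*m + 1) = (m - 1)*(m + 4)*(m - 1)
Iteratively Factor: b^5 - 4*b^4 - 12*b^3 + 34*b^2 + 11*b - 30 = (b - 5)*(b^4 + b^3 - 7*b^2 - b + 6) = (b - 5)*(b + 3)*(b^3 - 2*b^2 - b + 2) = (b - 5)*(b - 2)*(b + 3)*(b^2 - 1) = (b - 5)*(b - 2)*(b + 1)*(b + 3)*(b - 1)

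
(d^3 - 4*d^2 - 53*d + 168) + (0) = d^3 - 4*d^2 - 53*d + 168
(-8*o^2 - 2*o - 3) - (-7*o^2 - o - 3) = -o^2 - o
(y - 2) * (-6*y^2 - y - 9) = -6*y^3 + 11*y^2 - 7*y + 18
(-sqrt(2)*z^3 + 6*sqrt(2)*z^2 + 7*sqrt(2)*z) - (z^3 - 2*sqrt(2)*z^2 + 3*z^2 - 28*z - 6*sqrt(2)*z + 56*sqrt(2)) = -sqrt(2)*z^3 - z^3 - 3*z^2 + 8*sqrt(2)*z^2 + 13*sqrt(2)*z + 28*z - 56*sqrt(2)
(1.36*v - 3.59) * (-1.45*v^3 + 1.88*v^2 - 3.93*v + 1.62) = -1.972*v^4 + 7.7623*v^3 - 12.094*v^2 + 16.3119*v - 5.8158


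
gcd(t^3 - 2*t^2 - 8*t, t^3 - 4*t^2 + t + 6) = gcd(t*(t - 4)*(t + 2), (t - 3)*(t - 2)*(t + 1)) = 1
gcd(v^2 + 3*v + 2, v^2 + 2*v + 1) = v + 1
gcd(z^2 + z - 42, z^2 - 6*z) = z - 6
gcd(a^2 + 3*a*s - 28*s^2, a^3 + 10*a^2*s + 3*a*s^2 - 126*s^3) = a + 7*s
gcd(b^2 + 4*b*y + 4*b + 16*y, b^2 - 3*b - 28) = b + 4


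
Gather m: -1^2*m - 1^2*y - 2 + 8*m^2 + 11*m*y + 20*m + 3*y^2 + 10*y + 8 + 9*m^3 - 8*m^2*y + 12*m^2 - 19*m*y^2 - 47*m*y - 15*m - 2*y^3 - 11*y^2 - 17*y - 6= 9*m^3 + m^2*(20 - 8*y) + m*(-19*y^2 - 36*y + 4) - 2*y^3 - 8*y^2 - 8*y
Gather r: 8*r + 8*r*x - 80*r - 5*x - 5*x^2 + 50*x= r*(8*x - 72) - 5*x^2 + 45*x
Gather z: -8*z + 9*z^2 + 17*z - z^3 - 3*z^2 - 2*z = -z^3 + 6*z^2 + 7*z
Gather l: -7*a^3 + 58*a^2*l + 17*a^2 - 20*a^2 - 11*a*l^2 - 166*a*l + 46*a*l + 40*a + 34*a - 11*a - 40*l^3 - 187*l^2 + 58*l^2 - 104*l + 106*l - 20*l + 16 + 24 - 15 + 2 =-7*a^3 - 3*a^2 + 63*a - 40*l^3 + l^2*(-11*a - 129) + l*(58*a^2 - 120*a - 18) + 27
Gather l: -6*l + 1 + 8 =9 - 6*l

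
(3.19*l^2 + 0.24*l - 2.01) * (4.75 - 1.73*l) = -5.5187*l^3 + 14.7373*l^2 + 4.6173*l - 9.5475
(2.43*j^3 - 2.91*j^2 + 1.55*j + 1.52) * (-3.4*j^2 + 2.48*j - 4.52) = -8.262*j^5 + 15.9204*j^4 - 23.4704*j^3 + 11.8292*j^2 - 3.2364*j - 6.8704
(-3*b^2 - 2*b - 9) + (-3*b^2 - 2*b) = -6*b^2 - 4*b - 9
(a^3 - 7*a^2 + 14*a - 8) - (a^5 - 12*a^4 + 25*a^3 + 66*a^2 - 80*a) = -a^5 + 12*a^4 - 24*a^3 - 73*a^2 + 94*a - 8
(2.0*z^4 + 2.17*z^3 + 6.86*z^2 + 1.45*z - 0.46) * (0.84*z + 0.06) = 1.68*z^5 + 1.9428*z^4 + 5.8926*z^3 + 1.6296*z^2 - 0.2994*z - 0.0276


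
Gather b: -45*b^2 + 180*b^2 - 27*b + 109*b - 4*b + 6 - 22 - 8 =135*b^2 + 78*b - 24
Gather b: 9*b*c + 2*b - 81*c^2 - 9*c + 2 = b*(9*c + 2) - 81*c^2 - 9*c + 2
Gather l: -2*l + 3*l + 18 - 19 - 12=l - 13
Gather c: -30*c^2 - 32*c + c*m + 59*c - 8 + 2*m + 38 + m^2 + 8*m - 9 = -30*c^2 + c*(m + 27) + m^2 + 10*m + 21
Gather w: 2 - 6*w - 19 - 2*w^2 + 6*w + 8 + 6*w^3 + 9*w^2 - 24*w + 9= 6*w^3 + 7*w^2 - 24*w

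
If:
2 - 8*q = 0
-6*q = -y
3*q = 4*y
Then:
No Solution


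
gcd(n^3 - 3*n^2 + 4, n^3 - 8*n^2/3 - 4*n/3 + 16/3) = n^2 - 4*n + 4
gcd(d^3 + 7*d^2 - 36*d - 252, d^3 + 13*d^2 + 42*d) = d^2 + 13*d + 42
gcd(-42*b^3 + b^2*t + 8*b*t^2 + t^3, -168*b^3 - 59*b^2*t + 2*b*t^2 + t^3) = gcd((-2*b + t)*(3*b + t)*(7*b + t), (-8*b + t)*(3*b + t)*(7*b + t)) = 21*b^2 + 10*b*t + t^2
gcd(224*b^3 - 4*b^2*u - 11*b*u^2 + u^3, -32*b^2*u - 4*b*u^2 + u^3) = -32*b^2 - 4*b*u + u^2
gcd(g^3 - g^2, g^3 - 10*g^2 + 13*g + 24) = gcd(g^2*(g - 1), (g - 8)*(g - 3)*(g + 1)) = 1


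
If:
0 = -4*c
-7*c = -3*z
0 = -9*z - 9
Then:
No Solution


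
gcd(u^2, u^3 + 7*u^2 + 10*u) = u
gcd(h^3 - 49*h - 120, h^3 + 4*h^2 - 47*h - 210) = h + 5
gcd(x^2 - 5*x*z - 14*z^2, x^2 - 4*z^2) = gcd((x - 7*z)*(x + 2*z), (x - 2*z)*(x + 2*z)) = x + 2*z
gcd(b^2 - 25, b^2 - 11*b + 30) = b - 5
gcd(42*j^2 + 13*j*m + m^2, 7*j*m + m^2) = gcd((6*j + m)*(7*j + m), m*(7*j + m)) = 7*j + m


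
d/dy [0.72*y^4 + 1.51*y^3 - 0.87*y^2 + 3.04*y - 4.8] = 2.88*y^3 + 4.53*y^2 - 1.74*y + 3.04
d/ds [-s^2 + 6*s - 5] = 6 - 2*s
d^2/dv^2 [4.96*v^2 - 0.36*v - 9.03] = 9.92000000000000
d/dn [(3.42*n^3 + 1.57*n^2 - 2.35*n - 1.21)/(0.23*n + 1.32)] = (1.5732*n^3 + 13.9043*n^2 + 4.1448*n - 2.8237)/(0.0529*n^2 + 0.6072*n + 1.7424)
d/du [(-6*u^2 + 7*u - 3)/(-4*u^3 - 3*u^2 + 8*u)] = (-24*u^4 + 56*u^3 - 63*u^2 - 18*u + 24)/(u^2*(16*u^4 + 24*u^3 - 55*u^2 - 48*u + 64))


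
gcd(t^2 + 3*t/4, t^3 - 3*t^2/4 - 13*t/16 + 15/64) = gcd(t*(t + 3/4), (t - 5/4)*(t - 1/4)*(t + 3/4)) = t + 3/4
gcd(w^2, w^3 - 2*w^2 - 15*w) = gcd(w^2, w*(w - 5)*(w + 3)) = w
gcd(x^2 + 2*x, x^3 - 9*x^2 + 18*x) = x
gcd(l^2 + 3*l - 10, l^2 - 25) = l + 5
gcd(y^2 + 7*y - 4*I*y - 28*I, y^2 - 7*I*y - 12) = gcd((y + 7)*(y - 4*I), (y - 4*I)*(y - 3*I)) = y - 4*I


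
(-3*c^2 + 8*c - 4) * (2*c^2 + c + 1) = -6*c^4 + 13*c^3 - 3*c^2 + 4*c - 4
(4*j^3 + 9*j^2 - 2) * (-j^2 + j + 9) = -4*j^5 - 5*j^4 + 45*j^3 + 83*j^2 - 2*j - 18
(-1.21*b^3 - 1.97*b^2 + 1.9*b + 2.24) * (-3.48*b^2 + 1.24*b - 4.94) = 4.2108*b^5 + 5.3552*b^4 - 3.0774*b^3 + 4.2926*b^2 - 6.6084*b - 11.0656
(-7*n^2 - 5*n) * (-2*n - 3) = 14*n^3 + 31*n^2 + 15*n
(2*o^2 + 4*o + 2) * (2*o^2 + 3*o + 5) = 4*o^4 + 14*o^3 + 26*o^2 + 26*o + 10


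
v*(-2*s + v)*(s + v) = -2*s^2*v - s*v^2 + v^3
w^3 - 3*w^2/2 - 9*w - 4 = (w - 4)*(w + 1/2)*(w + 2)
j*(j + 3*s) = j^2 + 3*j*s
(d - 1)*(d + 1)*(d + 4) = d^3 + 4*d^2 - d - 4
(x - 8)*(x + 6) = x^2 - 2*x - 48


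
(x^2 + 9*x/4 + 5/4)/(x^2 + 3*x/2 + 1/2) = (4*x + 5)/(2*(2*x + 1))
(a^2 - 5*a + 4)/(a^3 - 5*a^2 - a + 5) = (a - 4)/(a^2 - 4*a - 5)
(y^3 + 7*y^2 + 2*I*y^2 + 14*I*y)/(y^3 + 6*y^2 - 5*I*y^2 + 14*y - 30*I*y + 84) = y*(y + 7)/(y^2 + y*(6 - 7*I) - 42*I)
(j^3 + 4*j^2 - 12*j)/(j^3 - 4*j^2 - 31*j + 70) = j*(j + 6)/(j^2 - 2*j - 35)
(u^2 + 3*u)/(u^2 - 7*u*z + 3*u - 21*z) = u/(u - 7*z)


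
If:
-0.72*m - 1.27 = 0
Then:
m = -1.76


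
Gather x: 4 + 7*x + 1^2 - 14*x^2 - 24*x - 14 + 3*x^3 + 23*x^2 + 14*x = 3*x^3 + 9*x^2 - 3*x - 9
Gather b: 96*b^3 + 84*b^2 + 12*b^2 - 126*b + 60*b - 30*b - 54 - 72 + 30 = 96*b^3 + 96*b^2 - 96*b - 96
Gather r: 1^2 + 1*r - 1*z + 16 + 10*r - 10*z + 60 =11*r - 11*z + 77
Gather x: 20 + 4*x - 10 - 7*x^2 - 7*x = -7*x^2 - 3*x + 10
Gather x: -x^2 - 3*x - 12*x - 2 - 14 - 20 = -x^2 - 15*x - 36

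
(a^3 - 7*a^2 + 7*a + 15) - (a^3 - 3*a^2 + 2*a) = -4*a^2 + 5*a + 15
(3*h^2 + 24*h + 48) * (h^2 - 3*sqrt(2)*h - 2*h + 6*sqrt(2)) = 3*h^4 - 9*sqrt(2)*h^3 + 18*h^3 - 54*sqrt(2)*h^2 - 96*h + 288*sqrt(2)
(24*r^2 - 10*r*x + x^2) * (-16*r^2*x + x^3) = -384*r^4*x + 160*r^3*x^2 + 8*r^2*x^3 - 10*r*x^4 + x^5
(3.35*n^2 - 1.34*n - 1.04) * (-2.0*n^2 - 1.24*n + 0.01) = -6.7*n^4 - 1.474*n^3 + 3.7751*n^2 + 1.2762*n - 0.0104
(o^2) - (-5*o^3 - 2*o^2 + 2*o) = 5*o^3 + 3*o^2 - 2*o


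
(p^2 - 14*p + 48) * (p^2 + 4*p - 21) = p^4 - 10*p^3 - 29*p^2 + 486*p - 1008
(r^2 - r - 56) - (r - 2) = r^2 - 2*r - 54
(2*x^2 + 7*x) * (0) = 0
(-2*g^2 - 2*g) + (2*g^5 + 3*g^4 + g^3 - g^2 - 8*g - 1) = 2*g^5 + 3*g^4 + g^3 - 3*g^2 - 10*g - 1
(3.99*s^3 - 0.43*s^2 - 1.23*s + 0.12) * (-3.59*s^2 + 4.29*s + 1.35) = -14.3241*s^5 + 18.6608*s^4 + 7.9575*s^3 - 6.288*s^2 - 1.1457*s + 0.162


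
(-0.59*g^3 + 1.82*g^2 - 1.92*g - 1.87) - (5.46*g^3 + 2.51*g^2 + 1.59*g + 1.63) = -6.05*g^3 - 0.69*g^2 - 3.51*g - 3.5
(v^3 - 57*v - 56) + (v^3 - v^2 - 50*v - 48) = 2*v^3 - v^2 - 107*v - 104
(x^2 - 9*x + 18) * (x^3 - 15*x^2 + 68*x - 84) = x^5 - 24*x^4 + 221*x^3 - 966*x^2 + 1980*x - 1512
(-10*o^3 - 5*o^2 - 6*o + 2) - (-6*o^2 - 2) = -10*o^3 + o^2 - 6*o + 4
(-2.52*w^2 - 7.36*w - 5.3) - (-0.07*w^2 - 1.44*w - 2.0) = -2.45*w^2 - 5.92*w - 3.3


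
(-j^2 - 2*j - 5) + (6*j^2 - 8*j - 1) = 5*j^2 - 10*j - 6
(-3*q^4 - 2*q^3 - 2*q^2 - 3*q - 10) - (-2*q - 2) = -3*q^4 - 2*q^3 - 2*q^2 - q - 8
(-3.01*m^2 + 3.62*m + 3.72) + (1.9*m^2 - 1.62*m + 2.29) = -1.11*m^2 + 2.0*m + 6.01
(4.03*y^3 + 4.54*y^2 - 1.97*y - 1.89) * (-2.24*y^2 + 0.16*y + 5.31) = -9.0272*y^5 - 9.5248*y^4 + 26.5385*y^3 + 28.0258*y^2 - 10.7631*y - 10.0359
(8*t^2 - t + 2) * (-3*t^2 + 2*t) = -24*t^4 + 19*t^3 - 8*t^2 + 4*t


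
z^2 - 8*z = z*(z - 8)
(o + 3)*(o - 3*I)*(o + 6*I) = o^3 + 3*o^2 + 3*I*o^2 + 18*o + 9*I*o + 54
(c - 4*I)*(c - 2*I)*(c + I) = c^3 - 5*I*c^2 - 2*c - 8*I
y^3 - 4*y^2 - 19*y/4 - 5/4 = (y - 5)*(y + 1/2)^2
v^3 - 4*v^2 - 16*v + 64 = (v - 4)^2*(v + 4)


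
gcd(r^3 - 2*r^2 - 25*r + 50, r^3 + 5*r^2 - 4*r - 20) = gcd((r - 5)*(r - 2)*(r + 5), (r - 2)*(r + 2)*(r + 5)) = r^2 + 3*r - 10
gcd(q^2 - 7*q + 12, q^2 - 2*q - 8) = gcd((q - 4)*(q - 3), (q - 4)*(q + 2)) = q - 4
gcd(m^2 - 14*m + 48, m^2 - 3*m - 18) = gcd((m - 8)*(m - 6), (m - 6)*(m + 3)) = m - 6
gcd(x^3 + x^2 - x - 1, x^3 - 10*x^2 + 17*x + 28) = x + 1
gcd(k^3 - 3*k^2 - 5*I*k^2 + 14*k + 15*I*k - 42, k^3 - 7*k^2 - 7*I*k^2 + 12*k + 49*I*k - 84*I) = k^2 + k*(-3 - 7*I) + 21*I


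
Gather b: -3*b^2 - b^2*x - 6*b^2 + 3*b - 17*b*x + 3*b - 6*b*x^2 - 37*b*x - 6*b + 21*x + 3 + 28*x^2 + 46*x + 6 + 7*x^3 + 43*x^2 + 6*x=b^2*(-x - 9) + b*(-6*x^2 - 54*x) + 7*x^3 + 71*x^2 + 73*x + 9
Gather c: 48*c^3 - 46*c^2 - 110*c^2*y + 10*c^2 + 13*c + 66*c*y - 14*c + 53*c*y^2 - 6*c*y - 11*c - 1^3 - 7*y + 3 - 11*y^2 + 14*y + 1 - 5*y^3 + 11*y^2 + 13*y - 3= 48*c^3 + c^2*(-110*y - 36) + c*(53*y^2 + 60*y - 12) - 5*y^3 + 20*y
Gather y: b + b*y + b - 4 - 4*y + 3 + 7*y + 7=2*b + y*(b + 3) + 6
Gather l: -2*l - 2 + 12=10 - 2*l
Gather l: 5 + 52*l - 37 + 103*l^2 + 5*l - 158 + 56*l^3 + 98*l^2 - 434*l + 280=56*l^3 + 201*l^2 - 377*l + 90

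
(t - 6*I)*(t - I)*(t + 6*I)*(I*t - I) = I*t^4 + t^3 - I*t^3 - t^2 + 36*I*t^2 + 36*t - 36*I*t - 36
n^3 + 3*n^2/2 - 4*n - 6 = (n - 2)*(n + 3/2)*(n + 2)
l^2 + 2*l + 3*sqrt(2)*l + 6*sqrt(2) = (l + 2)*(l + 3*sqrt(2))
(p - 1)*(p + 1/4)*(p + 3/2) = p^3 + 3*p^2/4 - 11*p/8 - 3/8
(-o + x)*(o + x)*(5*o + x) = -5*o^3 - o^2*x + 5*o*x^2 + x^3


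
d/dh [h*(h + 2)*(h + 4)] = 3*h^2 + 12*h + 8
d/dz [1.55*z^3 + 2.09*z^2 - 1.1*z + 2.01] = 4.65*z^2 + 4.18*z - 1.1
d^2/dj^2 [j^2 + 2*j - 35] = 2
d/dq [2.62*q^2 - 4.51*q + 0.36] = 5.24*q - 4.51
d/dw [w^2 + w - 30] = 2*w + 1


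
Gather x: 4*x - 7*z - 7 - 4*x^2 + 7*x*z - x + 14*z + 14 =-4*x^2 + x*(7*z + 3) + 7*z + 7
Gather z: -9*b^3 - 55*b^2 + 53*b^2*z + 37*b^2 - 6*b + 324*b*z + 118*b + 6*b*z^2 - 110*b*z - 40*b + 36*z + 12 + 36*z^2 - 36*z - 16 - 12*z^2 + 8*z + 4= -9*b^3 - 18*b^2 + 72*b + z^2*(6*b + 24) + z*(53*b^2 + 214*b + 8)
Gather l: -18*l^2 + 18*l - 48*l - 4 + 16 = -18*l^2 - 30*l + 12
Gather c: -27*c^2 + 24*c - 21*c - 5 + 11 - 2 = -27*c^2 + 3*c + 4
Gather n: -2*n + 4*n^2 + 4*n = 4*n^2 + 2*n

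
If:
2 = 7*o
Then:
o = 2/7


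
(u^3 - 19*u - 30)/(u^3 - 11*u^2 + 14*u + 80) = (u + 3)/(u - 8)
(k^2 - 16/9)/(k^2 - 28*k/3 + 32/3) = (k + 4/3)/(k - 8)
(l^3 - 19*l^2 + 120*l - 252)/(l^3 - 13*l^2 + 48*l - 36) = (l - 7)/(l - 1)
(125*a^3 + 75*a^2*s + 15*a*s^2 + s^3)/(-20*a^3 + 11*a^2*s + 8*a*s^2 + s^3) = (25*a^2 + 10*a*s + s^2)/(-4*a^2 + 3*a*s + s^2)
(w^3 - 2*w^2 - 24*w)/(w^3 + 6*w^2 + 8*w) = (w - 6)/(w + 2)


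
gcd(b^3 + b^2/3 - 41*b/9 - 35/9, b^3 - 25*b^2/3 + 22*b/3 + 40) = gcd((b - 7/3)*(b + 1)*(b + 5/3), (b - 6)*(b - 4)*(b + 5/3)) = b + 5/3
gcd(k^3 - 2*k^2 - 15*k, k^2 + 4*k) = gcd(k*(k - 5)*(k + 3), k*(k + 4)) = k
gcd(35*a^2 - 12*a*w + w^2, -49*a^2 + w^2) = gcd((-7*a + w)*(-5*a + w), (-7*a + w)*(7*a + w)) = -7*a + w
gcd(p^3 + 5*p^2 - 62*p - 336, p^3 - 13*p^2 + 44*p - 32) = p - 8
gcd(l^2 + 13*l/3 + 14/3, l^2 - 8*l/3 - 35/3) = l + 7/3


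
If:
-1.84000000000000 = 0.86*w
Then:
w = -2.14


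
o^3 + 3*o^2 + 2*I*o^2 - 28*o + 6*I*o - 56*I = (o - 4)*(o + 7)*(o + 2*I)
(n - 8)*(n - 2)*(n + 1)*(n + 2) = n^4 - 7*n^3 - 12*n^2 + 28*n + 32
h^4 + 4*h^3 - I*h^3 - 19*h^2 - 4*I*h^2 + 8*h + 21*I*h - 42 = (h - 3)*(h + 7)*(h - 2*I)*(h + I)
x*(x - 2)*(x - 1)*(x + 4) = x^4 + x^3 - 10*x^2 + 8*x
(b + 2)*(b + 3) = b^2 + 5*b + 6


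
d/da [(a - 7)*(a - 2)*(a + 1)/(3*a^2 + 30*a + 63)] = (a^4 + 20*a^3 - 22*a^2 - 364*a - 35)/(3*(a^4 + 20*a^3 + 142*a^2 + 420*a + 441))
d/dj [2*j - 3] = 2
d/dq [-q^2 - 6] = -2*q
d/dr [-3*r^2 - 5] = -6*r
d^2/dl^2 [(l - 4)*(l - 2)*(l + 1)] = 6*l - 10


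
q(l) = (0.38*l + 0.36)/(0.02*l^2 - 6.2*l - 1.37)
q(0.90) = -0.10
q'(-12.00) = 0.00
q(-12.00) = -0.06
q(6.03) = -0.07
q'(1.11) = 0.02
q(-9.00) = -0.05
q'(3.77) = 0.00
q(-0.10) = -0.43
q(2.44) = -0.08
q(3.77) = -0.07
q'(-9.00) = 0.00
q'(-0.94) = 0.09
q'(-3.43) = 0.00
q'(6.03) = 0.00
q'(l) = (6.2 - 0.04*l)*(0.38*l + 0.36)/(0.02*l^2 - 6.2*l - 1.37)^2 + 0.38/(0.02*l^2 - 6.2*l - 1.37) = (-0.0076*l^2 - 0.0144000000000002*l + 1.7114)/(0.0004*l^4 - 0.248*l^3 + 38.3852*l^2 + 16.988*l + 1.8769)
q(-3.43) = -0.05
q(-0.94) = 0.00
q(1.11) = -0.10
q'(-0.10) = 3.05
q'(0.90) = 0.04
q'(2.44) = 0.01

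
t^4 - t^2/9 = t^2*(t - 1/3)*(t + 1/3)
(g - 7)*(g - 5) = g^2 - 12*g + 35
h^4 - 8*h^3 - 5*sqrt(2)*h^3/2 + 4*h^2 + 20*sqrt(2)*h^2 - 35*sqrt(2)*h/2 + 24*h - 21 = (h - 7)*(h - 1)*(h - 3*sqrt(2))*(h + sqrt(2)/2)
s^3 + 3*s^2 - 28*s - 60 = (s - 5)*(s + 2)*(s + 6)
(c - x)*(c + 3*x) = c^2 + 2*c*x - 3*x^2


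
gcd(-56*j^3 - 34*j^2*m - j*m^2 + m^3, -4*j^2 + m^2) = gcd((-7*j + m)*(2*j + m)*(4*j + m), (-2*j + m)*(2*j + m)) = 2*j + m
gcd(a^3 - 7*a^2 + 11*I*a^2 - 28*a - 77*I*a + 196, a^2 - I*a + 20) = a + 4*I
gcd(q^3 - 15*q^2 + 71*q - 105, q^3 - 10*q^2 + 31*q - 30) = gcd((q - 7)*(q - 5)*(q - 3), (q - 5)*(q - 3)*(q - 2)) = q^2 - 8*q + 15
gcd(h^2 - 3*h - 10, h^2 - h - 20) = h - 5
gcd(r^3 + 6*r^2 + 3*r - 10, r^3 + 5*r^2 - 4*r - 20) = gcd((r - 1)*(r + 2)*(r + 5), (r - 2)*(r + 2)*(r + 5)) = r^2 + 7*r + 10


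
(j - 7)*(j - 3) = j^2 - 10*j + 21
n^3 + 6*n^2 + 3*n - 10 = (n - 1)*(n + 2)*(n + 5)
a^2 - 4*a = a*(a - 4)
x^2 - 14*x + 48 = (x - 8)*(x - 6)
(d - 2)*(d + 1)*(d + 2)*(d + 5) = d^4 + 6*d^3 + d^2 - 24*d - 20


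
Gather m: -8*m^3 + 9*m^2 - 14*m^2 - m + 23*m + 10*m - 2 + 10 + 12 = -8*m^3 - 5*m^2 + 32*m + 20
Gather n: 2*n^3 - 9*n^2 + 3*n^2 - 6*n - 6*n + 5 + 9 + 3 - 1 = 2*n^3 - 6*n^2 - 12*n + 16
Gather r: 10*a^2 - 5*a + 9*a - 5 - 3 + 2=10*a^2 + 4*a - 6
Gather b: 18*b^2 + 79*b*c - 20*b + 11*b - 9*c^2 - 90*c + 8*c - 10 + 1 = 18*b^2 + b*(79*c - 9) - 9*c^2 - 82*c - 9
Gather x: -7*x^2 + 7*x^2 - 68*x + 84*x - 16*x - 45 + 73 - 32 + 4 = 0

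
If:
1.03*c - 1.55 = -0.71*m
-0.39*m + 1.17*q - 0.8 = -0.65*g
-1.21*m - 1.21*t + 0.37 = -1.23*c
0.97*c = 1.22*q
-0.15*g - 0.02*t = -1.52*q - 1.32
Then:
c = -0.65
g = 4.03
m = 3.12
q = -0.52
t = -3.48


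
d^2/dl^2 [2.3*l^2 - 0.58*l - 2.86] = 4.60000000000000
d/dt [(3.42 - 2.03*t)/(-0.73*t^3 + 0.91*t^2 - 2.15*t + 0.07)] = (-2.9638*t^3 + 9.3371*t^2 - 6.2244*t + 7.2109)/(0.5329*t^6 - 1.3286*t^5 + 3.9671*t^4 - 4.0152*t^3 + 4.7499*t^2 - 0.301*t + 0.0049)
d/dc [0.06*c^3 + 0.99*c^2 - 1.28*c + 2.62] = 0.18*c^2 + 1.98*c - 1.28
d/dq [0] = 0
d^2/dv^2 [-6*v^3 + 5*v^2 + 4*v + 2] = 10 - 36*v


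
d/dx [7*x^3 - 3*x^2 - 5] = 3*x*(7*x - 2)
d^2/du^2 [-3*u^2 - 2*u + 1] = -6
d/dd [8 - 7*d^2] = -14*d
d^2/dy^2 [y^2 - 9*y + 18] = 2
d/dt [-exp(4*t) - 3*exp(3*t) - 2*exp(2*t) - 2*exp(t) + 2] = (-4*exp(3*t) - 9*exp(2*t) - 4*exp(t) - 2)*exp(t)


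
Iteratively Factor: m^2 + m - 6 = (m + 3)*(m - 2)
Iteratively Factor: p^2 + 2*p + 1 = (p + 1)*(p + 1)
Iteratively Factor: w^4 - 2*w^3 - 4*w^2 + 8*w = (w - 2)*(w^3 - 4*w) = (w - 2)^2*(w^2 + 2*w) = w*(w - 2)^2*(w + 2)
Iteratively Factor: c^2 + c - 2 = (c + 2)*(c - 1)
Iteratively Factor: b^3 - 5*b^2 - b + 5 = (b - 5)*(b^2 - 1) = (b - 5)*(b - 1)*(b + 1)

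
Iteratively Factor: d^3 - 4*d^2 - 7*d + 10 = (d - 1)*(d^2 - 3*d - 10) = (d - 5)*(d - 1)*(d + 2)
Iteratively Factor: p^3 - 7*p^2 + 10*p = (p - 2)*(p^2 - 5*p) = p*(p - 2)*(p - 5)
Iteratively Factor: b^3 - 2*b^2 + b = (b - 1)*(b^2 - b) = (b - 1)^2*(b)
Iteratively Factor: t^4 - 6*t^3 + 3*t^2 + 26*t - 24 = (t + 2)*(t^3 - 8*t^2 + 19*t - 12) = (t - 1)*(t + 2)*(t^2 - 7*t + 12) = (t - 3)*(t - 1)*(t + 2)*(t - 4)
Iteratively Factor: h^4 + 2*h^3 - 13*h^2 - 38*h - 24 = (h + 1)*(h^3 + h^2 - 14*h - 24) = (h + 1)*(h + 2)*(h^2 - h - 12) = (h - 4)*(h + 1)*(h + 2)*(h + 3)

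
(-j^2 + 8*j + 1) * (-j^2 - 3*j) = j^4 - 5*j^3 - 25*j^2 - 3*j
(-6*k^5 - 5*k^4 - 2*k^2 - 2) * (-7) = 42*k^5 + 35*k^4 + 14*k^2 + 14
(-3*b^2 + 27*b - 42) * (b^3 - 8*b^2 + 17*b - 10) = -3*b^5 + 51*b^4 - 309*b^3 + 825*b^2 - 984*b + 420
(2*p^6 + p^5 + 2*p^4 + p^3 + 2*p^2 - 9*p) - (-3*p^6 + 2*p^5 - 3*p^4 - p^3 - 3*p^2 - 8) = 5*p^6 - p^5 + 5*p^4 + 2*p^3 + 5*p^2 - 9*p + 8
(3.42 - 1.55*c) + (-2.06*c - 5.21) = -3.61*c - 1.79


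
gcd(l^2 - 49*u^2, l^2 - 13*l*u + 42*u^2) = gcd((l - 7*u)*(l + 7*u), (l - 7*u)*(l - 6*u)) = -l + 7*u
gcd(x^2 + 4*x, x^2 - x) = x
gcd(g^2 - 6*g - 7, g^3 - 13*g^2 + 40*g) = 1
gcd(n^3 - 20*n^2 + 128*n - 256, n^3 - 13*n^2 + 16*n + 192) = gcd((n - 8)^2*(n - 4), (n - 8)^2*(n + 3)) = n^2 - 16*n + 64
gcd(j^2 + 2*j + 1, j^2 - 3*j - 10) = 1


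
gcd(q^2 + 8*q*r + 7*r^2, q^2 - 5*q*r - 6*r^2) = q + r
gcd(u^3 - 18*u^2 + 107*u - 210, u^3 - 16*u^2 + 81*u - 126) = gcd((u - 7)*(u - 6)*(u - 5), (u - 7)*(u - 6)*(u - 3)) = u^2 - 13*u + 42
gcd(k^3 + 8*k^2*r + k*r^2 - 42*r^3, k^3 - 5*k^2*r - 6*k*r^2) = 1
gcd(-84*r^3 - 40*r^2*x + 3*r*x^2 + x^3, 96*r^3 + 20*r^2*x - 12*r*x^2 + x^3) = -12*r^2 - 4*r*x + x^2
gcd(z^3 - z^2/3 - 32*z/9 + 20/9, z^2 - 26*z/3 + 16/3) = z - 2/3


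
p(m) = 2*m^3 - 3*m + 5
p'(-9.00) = 483.00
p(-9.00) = -1426.00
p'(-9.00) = 483.00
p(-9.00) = -1426.00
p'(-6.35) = 238.94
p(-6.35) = -488.05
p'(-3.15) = 56.54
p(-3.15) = -48.06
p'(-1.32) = 7.45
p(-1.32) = 4.36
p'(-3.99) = 92.52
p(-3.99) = -110.07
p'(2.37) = 30.70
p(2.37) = 24.51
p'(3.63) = 76.06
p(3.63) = 89.77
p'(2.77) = 43.04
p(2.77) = 39.20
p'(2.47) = 33.61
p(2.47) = 27.73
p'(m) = 6*m^2 - 3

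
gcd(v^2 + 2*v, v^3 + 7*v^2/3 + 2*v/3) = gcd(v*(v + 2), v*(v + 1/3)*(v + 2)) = v^2 + 2*v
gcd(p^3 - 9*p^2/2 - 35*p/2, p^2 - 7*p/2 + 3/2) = 1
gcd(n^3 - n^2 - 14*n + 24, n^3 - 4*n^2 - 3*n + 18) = n - 3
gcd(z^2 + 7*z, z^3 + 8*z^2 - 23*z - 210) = z + 7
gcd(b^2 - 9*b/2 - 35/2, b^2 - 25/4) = b + 5/2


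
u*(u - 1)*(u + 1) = u^3 - u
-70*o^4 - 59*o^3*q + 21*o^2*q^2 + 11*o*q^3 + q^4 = (-2*o + q)*(o + q)*(5*o + q)*(7*o + q)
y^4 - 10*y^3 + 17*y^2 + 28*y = y*(y - 7)*(y - 4)*(y + 1)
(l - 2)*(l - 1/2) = l^2 - 5*l/2 + 1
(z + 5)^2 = z^2 + 10*z + 25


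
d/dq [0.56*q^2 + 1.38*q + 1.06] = 1.12*q + 1.38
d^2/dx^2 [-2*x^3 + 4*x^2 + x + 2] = 8 - 12*x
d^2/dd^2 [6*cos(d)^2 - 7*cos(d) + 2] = 7*cos(d) - 12*cos(2*d)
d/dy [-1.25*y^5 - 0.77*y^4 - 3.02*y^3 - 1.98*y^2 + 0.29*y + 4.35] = -6.25*y^4 - 3.08*y^3 - 9.06*y^2 - 3.96*y + 0.29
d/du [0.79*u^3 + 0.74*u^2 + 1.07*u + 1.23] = 2.37*u^2 + 1.48*u + 1.07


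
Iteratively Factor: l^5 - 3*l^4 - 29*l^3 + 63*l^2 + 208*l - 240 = (l - 1)*(l^4 - 2*l^3 - 31*l^2 + 32*l + 240) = (l - 1)*(l + 3)*(l^3 - 5*l^2 - 16*l + 80) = (l - 5)*(l - 1)*(l + 3)*(l^2 - 16) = (l - 5)*(l - 4)*(l - 1)*(l + 3)*(l + 4)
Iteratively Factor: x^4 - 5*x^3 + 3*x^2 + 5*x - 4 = (x + 1)*(x^3 - 6*x^2 + 9*x - 4) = (x - 4)*(x + 1)*(x^2 - 2*x + 1) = (x - 4)*(x - 1)*(x + 1)*(x - 1)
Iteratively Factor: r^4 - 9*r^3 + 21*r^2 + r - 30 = (r - 3)*(r^3 - 6*r^2 + 3*r + 10) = (r - 3)*(r + 1)*(r^2 - 7*r + 10) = (r - 3)*(r - 2)*(r + 1)*(r - 5)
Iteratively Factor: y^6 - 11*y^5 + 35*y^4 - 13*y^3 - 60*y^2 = (y)*(y^5 - 11*y^4 + 35*y^3 - 13*y^2 - 60*y) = y*(y - 5)*(y^4 - 6*y^3 + 5*y^2 + 12*y) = y*(y - 5)*(y - 4)*(y^3 - 2*y^2 - 3*y) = y*(y - 5)*(y - 4)*(y + 1)*(y^2 - 3*y) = y*(y - 5)*(y - 4)*(y - 3)*(y + 1)*(y)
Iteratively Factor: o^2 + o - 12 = (o - 3)*(o + 4)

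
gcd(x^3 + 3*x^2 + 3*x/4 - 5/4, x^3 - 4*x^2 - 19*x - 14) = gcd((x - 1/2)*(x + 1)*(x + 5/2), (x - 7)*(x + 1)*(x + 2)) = x + 1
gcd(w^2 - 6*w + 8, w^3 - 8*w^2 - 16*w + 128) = w - 4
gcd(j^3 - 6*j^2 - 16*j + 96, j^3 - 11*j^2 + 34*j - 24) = j^2 - 10*j + 24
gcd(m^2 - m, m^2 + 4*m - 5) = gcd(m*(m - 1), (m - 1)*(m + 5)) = m - 1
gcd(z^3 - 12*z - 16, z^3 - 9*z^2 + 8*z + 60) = z + 2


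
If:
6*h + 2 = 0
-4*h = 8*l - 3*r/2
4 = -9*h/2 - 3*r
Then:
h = -1/3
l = 1/96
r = -5/6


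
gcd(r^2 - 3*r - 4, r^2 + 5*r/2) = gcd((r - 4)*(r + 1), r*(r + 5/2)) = 1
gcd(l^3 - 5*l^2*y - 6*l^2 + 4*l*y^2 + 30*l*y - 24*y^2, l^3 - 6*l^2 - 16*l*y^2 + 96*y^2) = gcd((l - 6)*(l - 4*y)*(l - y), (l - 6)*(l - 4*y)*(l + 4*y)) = -l^2 + 4*l*y + 6*l - 24*y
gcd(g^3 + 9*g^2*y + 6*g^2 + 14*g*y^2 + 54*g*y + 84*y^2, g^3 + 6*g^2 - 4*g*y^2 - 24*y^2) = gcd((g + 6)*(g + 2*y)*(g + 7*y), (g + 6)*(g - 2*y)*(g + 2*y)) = g^2 + 2*g*y + 6*g + 12*y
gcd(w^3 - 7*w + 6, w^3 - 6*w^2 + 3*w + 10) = w - 2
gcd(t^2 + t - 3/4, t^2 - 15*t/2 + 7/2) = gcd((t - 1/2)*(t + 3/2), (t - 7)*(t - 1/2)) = t - 1/2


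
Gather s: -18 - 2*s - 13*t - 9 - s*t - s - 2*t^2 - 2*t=s*(-t - 3) - 2*t^2 - 15*t - 27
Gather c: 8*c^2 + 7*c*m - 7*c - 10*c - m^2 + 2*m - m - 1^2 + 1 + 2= 8*c^2 + c*(7*m - 17) - m^2 + m + 2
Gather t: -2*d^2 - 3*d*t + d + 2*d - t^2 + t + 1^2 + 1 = -2*d^2 + 3*d - t^2 + t*(1 - 3*d) + 2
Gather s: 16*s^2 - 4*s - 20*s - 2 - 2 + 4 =16*s^2 - 24*s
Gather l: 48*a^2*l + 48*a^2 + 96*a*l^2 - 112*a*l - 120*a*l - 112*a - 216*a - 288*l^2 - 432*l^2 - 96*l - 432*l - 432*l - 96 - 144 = 48*a^2 - 328*a + l^2*(96*a - 720) + l*(48*a^2 - 232*a - 960) - 240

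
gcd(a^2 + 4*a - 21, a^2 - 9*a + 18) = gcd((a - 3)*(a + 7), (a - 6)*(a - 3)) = a - 3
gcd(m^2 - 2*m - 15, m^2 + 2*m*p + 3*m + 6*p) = m + 3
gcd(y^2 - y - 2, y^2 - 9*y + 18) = 1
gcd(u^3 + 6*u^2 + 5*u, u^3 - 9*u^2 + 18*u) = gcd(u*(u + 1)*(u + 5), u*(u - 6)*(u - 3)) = u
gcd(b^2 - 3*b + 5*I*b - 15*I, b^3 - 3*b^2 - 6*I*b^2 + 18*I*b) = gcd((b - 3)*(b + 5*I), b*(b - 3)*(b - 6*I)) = b - 3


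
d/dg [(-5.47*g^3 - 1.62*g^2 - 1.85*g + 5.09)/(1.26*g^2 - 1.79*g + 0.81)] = (-6.8922*g^4 + 19.5826*g^3 - 8.0613*g^2 - 15.4512*g + 7.6126)/(1.5876*g^4 - 4.5108*g^3 + 5.2453*g^2 - 2.8998*g + 0.6561)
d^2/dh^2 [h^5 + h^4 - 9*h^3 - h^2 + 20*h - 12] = 20*h^3 + 12*h^2 - 54*h - 2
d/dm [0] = 0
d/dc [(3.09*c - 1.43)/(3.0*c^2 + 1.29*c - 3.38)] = (-9.27*c^2 + 8.58*c - 8.5995)/(9.0*c^4 + 7.74*c^3 - 18.6159*c^2 - 8.7204*c + 11.4244)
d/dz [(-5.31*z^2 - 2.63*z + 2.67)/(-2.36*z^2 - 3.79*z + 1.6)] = (13.9181*z^2 - 4.3896*z + 5.9113)/(5.5696*z^4 + 17.8888*z^3 + 6.8121*z^2 - 12.128*z + 2.56)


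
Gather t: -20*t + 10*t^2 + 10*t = 10*t^2 - 10*t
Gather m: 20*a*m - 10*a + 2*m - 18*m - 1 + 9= -10*a + m*(20*a - 16) + 8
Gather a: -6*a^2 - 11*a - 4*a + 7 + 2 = -6*a^2 - 15*a + 9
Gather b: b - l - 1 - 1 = b - l - 2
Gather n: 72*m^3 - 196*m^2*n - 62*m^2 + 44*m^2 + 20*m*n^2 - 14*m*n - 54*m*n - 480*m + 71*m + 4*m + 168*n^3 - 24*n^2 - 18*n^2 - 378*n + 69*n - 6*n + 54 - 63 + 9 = 72*m^3 - 18*m^2 - 405*m + 168*n^3 + n^2*(20*m - 42) + n*(-196*m^2 - 68*m - 315)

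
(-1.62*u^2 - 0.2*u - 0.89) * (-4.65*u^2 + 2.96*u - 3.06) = 7.533*u^4 - 3.8652*u^3 + 8.5037*u^2 - 2.0224*u + 2.7234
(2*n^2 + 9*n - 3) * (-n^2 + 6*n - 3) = -2*n^4 + 3*n^3 + 51*n^2 - 45*n + 9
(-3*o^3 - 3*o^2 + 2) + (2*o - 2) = -3*o^3 - 3*o^2 + 2*o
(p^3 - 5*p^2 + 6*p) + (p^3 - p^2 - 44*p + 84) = 2*p^3 - 6*p^2 - 38*p + 84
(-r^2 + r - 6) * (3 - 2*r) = 2*r^3 - 5*r^2 + 15*r - 18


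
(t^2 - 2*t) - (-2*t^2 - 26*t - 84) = 3*t^2 + 24*t + 84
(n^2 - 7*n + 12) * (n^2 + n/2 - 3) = n^4 - 13*n^3/2 + 11*n^2/2 + 27*n - 36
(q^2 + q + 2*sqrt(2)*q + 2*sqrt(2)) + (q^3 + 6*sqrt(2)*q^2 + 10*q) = q^3 + q^2 + 6*sqrt(2)*q^2 + 2*sqrt(2)*q + 11*q + 2*sqrt(2)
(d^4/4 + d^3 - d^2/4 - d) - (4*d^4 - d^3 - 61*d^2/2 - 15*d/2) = -15*d^4/4 + 2*d^3 + 121*d^2/4 + 13*d/2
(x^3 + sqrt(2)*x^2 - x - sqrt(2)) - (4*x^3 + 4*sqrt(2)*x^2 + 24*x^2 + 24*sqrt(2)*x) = -3*x^3 - 24*x^2 - 3*sqrt(2)*x^2 - 24*sqrt(2)*x - x - sqrt(2)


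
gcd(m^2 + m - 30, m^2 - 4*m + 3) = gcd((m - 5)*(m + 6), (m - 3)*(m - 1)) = 1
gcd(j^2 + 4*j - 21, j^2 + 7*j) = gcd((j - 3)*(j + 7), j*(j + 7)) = j + 7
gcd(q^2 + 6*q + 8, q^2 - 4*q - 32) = q + 4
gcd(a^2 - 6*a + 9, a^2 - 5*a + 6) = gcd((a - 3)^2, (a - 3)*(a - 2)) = a - 3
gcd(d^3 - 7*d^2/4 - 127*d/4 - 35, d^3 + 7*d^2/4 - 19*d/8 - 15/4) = d + 5/4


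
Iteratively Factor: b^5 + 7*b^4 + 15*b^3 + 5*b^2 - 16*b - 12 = (b + 2)*(b^4 + 5*b^3 + 5*b^2 - 5*b - 6) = (b - 1)*(b + 2)*(b^3 + 6*b^2 + 11*b + 6) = (b - 1)*(b + 1)*(b + 2)*(b^2 + 5*b + 6) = (b - 1)*(b + 1)*(b + 2)*(b + 3)*(b + 2)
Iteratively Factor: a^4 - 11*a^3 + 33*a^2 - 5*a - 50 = (a - 5)*(a^3 - 6*a^2 + 3*a + 10) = (a - 5)*(a - 2)*(a^2 - 4*a - 5) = (a - 5)*(a - 2)*(a + 1)*(a - 5)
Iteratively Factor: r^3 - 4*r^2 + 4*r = (r - 2)*(r^2 - 2*r) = (r - 2)^2*(r)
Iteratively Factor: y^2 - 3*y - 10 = (y + 2)*(y - 5)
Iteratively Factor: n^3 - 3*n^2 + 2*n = (n - 2)*(n^2 - n) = (n - 2)*(n - 1)*(n)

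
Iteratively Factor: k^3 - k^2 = (k)*(k^2 - k) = k*(k - 1)*(k)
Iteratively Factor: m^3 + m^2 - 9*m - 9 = (m + 3)*(m^2 - 2*m - 3) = (m + 1)*(m + 3)*(m - 3)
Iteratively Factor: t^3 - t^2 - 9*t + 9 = (t - 1)*(t^2 - 9) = (t - 3)*(t - 1)*(t + 3)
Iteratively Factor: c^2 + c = (c)*(c + 1)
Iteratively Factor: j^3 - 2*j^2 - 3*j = (j)*(j^2 - 2*j - 3) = j*(j + 1)*(j - 3)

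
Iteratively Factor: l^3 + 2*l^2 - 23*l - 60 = (l + 4)*(l^2 - 2*l - 15) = (l + 3)*(l + 4)*(l - 5)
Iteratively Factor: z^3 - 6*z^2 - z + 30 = (z + 2)*(z^2 - 8*z + 15) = (z - 3)*(z + 2)*(z - 5)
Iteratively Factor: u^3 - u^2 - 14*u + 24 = (u + 4)*(u^2 - 5*u + 6) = (u - 2)*(u + 4)*(u - 3)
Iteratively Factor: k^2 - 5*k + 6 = (k - 3)*(k - 2)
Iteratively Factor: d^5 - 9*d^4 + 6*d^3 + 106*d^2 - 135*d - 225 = (d + 3)*(d^4 - 12*d^3 + 42*d^2 - 20*d - 75) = (d - 3)*(d + 3)*(d^3 - 9*d^2 + 15*d + 25) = (d - 5)*(d - 3)*(d + 3)*(d^2 - 4*d - 5) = (d - 5)^2*(d - 3)*(d + 3)*(d + 1)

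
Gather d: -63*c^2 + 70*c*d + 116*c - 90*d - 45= -63*c^2 + 116*c + d*(70*c - 90) - 45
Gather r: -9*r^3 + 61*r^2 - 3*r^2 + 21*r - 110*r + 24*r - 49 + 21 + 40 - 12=-9*r^3 + 58*r^2 - 65*r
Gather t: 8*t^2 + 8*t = 8*t^2 + 8*t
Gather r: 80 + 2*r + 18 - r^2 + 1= -r^2 + 2*r + 99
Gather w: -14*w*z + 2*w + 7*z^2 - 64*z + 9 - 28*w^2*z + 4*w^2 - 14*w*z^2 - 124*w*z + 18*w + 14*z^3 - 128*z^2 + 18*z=w^2*(4 - 28*z) + w*(-14*z^2 - 138*z + 20) + 14*z^3 - 121*z^2 - 46*z + 9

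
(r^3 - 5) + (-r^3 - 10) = -15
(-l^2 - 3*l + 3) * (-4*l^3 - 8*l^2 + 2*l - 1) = 4*l^5 + 20*l^4 + 10*l^3 - 29*l^2 + 9*l - 3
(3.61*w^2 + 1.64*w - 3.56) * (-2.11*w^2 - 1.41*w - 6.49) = -7.6171*w^4 - 8.5505*w^3 - 18.2297*w^2 - 5.624*w + 23.1044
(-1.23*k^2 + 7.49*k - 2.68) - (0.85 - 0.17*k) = -1.23*k^2 + 7.66*k - 3.53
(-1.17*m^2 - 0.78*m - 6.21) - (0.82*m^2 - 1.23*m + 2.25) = -1.99*m^2 + 0.45*m - 8.46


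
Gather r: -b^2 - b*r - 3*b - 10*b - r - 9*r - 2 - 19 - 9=-b^2 - 13*b + r*(-b - 10) - 30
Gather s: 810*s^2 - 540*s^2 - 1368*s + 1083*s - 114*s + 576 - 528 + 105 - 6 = 270*s^2 - 399*s + 147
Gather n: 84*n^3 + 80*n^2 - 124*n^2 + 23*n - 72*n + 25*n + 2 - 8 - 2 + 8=84*n^3 - 44*n^2 - 24*n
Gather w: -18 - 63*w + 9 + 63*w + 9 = 0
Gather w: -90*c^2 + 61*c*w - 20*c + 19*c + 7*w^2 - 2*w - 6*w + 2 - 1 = -90*c^2 - c + 7*w^2 + w*(61*c - 8) + 1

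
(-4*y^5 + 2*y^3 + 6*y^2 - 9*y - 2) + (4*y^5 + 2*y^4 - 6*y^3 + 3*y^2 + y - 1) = 2*y^4 - 4*y^3 + 9*y^2 - 8*y - 3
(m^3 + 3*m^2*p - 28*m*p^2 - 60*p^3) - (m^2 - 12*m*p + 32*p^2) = m^3 + 3*m^2*p - m^2 - 28*m*p^2 + 12*m*p - 60*p^3 - 32*p^2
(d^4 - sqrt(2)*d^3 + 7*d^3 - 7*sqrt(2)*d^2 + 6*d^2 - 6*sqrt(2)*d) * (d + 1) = d^5 - sqrt(2)*d^4 + 8*d^4 - 8*sqrt(2)*d^3 + 13*d^3 - 13*sqrt(2)*d^2 + 6*d^2 - 6*sqrt(2)*d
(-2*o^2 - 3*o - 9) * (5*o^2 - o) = -10*o^4 - 13*o^3 - 42*o^2 + 9*o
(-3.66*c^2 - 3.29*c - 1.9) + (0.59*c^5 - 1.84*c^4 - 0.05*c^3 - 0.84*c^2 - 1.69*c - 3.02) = 0.59*c^5 - 1.84*c^4 - 0.05*c^3 - 4.5*c^2 - 4.98*c - 4.92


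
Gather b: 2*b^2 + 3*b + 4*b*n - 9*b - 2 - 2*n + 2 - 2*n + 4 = 2*b^2 + b*(4*n - 6) - 4*n + 4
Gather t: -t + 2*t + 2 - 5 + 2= t - 1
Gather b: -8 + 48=40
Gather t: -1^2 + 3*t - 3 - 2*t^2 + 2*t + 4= -2*t^2 + 5*t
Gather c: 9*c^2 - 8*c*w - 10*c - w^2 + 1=9*c^2 + c*(-8*w - 10) - w^2 + 1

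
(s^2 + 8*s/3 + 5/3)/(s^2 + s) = (s + 5/3)/s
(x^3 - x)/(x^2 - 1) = x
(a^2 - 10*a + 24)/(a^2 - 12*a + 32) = (a - 6)/(a - 8)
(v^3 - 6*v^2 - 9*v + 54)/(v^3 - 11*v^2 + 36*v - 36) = (v + 3)/(v - 2)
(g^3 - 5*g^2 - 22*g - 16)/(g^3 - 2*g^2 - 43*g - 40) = (g + 2)/(g + 5)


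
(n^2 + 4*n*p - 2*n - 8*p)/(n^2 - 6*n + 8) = (n + 4*p)/(n - 4)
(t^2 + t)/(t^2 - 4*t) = (t + 1)/(t - 4)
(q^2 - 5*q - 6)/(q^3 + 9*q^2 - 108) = (q^2 - 5*q - 6)/(q^3 + 9*q^2 - 108)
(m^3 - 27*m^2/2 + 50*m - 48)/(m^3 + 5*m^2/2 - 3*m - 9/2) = (m^2 - 12*m + 32)/(m^2 + 4*m + 3)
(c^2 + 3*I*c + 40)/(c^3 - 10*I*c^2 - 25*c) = (c + 8*I)/(c*(c - 5*I))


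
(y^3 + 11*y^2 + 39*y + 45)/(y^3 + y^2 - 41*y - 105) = (y + 3)/(y - 7)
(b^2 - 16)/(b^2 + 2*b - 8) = (b - 4)/(b - 2)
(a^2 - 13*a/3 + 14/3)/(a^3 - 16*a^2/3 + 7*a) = (a - 2)/(a*(a - 3))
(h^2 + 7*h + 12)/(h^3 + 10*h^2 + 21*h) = (h + 4)/(h*(h + 7))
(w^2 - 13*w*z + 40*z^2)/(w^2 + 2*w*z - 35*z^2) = (w - 8*z)/(w + 7*z)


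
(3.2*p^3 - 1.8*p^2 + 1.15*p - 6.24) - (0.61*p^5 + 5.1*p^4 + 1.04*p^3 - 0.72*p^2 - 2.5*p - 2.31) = -0.61*p^5 - 5.1*p^4 + 2.16*p^3 - 1.08*p^2 + 3.65*p - 3.93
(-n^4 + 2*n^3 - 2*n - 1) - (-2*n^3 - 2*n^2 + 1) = -n^4 + 4*n^3 + 2*n^2 - 2*n - 2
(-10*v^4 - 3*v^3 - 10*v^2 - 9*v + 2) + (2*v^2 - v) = -10*v^4 - 3*v^3 - 8*v^2 - 10*v + 2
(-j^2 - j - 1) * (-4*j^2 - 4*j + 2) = 4*j^4 + 8*j^3 + 6*j^2 + 2*j - 2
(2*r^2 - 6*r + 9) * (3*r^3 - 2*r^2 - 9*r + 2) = 6*r^5 - 22*r^4 + 21*r^3 + 40*r^2 - 93*r + 18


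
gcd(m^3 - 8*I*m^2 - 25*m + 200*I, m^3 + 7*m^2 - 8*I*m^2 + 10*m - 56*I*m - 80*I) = m^2 + m*(5 - 8*I) - 40*I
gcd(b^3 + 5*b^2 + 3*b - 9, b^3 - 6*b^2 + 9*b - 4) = b - 1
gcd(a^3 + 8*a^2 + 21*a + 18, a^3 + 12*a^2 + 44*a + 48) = a + 2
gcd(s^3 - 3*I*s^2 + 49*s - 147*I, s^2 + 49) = s^2 + 49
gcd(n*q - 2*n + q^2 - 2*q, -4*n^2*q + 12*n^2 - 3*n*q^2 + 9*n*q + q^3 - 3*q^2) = n + q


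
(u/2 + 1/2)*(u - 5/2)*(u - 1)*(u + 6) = u^4/2 + 7*u^3/4 - 8*u^2 - 7*u/4 + 15/2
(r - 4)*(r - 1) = r^2 - 5*r + 4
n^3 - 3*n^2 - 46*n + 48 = (n - 8)*(n - 1)*(n + 6)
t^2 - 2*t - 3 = (t - 3)*(t + 1)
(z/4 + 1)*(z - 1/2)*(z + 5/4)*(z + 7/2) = z^4/4 + 33*z^3/16 + 19*z^2/4 + 93*z/64 - 35/16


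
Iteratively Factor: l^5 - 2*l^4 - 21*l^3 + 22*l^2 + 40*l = (l - 2)*(l^4 - 21*l^2 - 20*l) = (l - 2)*(l + 1)*(l^3 - l^2 - 20*l) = l*(l - 2)*(l + 1)*(l^2 - l - 20) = l*(l - 2)*(l + 1)*(l + 4)*(l - 5)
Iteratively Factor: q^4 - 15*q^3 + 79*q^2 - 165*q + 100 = (q - 1)*(q^3 - 14*q^2 + 65*q - 100) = (q - 4)*(q - 1)*(q^2 - 10*q + 25) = (q - 5)*(q - 4)*(q - 1)*(q - 5)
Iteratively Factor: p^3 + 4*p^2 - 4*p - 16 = (p + 4)*(p^2 - 4) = (p - 2)*(p + 4)*(p + 2)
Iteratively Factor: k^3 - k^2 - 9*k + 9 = (k + 3)*(k^2 - 4*k + 3) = (k - 3)*(k + 3)*(k - 1)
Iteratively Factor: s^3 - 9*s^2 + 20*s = (s - 5)*(s^2 - 4*s) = s*(s - 5)*(s - 4)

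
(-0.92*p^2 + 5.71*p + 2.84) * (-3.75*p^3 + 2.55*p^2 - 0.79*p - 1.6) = 3.45*p^5 - 23.7585*p^4 + 4.6373*p^3 + 4.2031*p^2 - 11.3796*p - 4.544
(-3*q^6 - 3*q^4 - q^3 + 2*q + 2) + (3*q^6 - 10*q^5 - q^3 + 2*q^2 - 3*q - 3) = -10*q^5 - 3*q^4 - 2*q^3 + 2*q^2 - q - 1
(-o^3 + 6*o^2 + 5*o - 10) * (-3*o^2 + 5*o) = 3*o^5 - 23*o^4 + 15*o^3 + 55*o^2 - 50*o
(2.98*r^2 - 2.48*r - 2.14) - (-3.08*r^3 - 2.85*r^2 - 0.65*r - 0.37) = 3.08*r^3 + 5.83*r^2 - 1.83*r - 1.77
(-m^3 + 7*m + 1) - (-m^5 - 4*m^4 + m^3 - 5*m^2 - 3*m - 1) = m^5 + 4*m^4 - 2*m^3 + 5*m^2 + 10*m + 2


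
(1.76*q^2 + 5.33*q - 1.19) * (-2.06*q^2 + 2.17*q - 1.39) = -3.6256*q^4 - 7.1606*q^3 + 11.5711*q^2 - 9.991*q + 1.6541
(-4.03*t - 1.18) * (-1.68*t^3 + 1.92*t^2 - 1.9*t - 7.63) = 6.7704*t^4 - 5.7552*t^3 + 5.3914*t^2 + 32.9909*t + 9.0034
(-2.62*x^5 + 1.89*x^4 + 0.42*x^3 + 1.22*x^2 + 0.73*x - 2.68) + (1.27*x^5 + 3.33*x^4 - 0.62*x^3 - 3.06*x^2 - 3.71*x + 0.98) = -1.35*x^5 + 5.22*x^4 - 0.2*x^3 - 1.84*x^2 - 2.98*x - 1.7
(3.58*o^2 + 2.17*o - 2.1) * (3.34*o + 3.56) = 11.9572*o^3 + 19.9926*o^2 + 0.7112*o - 7.476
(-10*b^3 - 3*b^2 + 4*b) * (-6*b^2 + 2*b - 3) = 60*b^5 - 2*b^4 + 17*b^2 - 12*b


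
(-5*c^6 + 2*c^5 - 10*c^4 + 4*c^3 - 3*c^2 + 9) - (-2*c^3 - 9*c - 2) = -5*c^6 + 2*c^5 - 10*c^4 + 6*c^3 - 3*c^2 + 9*c + 11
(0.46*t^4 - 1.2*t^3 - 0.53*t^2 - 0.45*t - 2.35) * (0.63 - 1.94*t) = -0.8924*t^5 + 2.6178*t^4 + 0.2722*t^3 + 0.5391*t^2 + 4.2755*t - 1.4805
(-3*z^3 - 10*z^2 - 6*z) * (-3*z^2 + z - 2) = 9*z^5 + 27*z^4 + 14*z^3 + 14*z^2 + 12*z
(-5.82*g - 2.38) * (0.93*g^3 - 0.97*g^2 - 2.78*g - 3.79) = -5.4126*g^4 + 3.432*g^3 + 18.4882*g^2 + 28.6742*g + 9.0202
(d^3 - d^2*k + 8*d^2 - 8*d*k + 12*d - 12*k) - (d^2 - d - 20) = d^3 - d^2*k + 7*d^2 - 8*d*k + 13*d - 12*k + 20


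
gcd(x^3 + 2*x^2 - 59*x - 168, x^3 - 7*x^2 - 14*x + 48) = x^2 - 5*x - 24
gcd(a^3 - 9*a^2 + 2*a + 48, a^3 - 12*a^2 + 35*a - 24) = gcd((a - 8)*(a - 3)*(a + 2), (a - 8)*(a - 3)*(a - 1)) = a^2 - 11*a + 24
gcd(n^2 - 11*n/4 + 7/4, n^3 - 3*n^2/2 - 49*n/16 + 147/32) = n - 7/4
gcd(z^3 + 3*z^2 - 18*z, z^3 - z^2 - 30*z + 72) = z^2 + 3*z - 18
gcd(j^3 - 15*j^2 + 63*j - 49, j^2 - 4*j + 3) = j - 1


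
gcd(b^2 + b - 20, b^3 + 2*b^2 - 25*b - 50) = b + 5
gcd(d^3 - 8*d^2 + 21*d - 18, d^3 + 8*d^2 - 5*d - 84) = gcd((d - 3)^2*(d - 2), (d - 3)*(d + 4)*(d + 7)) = d - 3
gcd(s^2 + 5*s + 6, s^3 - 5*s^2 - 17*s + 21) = s + 3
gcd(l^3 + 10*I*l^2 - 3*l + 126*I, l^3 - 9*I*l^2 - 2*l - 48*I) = l - 3*I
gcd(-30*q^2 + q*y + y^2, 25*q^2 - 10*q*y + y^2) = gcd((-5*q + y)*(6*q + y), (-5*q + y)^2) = -5*q + y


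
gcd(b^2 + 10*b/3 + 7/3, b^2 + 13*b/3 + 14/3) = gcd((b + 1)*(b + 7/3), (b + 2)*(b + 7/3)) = b + 7/3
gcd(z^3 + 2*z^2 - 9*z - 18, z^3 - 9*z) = z^2 - 9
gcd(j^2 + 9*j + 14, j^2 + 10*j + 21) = j + 7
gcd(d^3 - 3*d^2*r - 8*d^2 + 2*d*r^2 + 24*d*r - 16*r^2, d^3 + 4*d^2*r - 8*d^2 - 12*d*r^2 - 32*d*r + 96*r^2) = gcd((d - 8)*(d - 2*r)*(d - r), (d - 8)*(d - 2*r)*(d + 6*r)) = -d^2 + 2*d*r + 8*d - 16*r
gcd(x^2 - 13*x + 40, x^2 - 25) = x - 5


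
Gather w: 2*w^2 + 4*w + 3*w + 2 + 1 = 2*w^2 + 7*w + 3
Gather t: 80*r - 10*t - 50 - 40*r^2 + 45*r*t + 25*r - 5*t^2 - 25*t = -40*r^2 + 105*r - 5*t^2 + t*(45*r - 35) - 50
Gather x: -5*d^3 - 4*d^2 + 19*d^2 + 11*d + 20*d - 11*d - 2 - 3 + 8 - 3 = -5*d^3 + 15*d^2 + 20*d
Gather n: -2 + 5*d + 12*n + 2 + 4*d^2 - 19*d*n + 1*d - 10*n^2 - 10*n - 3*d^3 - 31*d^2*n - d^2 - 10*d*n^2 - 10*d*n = -3*d^3 + 3*d^2 + 6*d + n^2*(-10*d - 10) + n*(-31*d^2 - 29*d + 2)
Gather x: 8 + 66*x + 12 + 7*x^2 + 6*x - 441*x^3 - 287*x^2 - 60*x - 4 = -441*x^3 - 280*x^2 + 12*x + 16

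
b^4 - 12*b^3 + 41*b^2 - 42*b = b*(b - 7)*(b - 3)*(b - 2)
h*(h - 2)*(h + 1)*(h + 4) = h^4 + 3*h^3 - 6*h^2 - 8*h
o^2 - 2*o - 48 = (o - 8)*(o + 6)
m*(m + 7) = m^2 + 7*m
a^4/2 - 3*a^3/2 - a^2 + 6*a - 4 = (a/2 + 1)*(a - 2)^2*(a - 1)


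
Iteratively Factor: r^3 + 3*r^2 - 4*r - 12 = (r + 3)*(r^2 - 4) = (r + 2)*(r + 3)*(r - 2)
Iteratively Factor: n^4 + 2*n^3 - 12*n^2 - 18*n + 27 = (n + 3)*(n^3 - n^2 - 9*n + 9) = (n - 3)*(n + 3)*(n^2 + 2*n - 3) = (n - 3)*(n + 3)^2*(n - 1)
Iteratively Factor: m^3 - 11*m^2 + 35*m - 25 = (m - 1)*(m^2 - 10*m + 25) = (m - 5)*(m - 1)*(m - 5)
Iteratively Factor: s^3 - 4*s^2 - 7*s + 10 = (s - 5)*(s^2 + s - 2) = (s - 5)*(s + 2)*(s - 1)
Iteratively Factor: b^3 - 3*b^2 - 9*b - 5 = (b - 5)*(b^2 + 2*b + 1) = (b - 5)*(b + 1)*(b + 1)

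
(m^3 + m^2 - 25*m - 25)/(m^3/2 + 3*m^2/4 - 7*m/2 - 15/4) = 4*(m^2 - 25)/(2*m^2 + m - 15)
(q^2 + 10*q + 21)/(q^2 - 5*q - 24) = (q + 7)/(q - 8)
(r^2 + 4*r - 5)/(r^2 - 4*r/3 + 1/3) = 3*(r + 5)/(3*r - 1)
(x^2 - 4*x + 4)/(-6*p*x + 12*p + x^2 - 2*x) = (x - 2)/(-6*p + x)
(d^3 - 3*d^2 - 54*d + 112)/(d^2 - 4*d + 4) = (d^2 - d - 56)/(d - 2)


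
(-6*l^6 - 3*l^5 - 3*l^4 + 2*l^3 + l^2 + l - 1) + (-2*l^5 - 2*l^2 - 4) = -6*l^6 - 5*l^5 - 3*l^4 + 2*l^3 - l^2 + l - 5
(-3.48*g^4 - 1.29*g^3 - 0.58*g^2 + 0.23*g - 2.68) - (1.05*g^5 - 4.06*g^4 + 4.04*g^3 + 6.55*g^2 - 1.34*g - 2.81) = -1.05*g^5 + 0.58*g^4 - 5.33*g^3 - 7.13*g^2 + 1.57*g + 0.13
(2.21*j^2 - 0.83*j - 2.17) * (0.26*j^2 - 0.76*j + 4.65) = 0.5746*j^4 - 1.8954*j^3 + 10.3431*j^2 - 2.2103*j - 10.0905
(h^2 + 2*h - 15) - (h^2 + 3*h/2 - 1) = h/2 - 14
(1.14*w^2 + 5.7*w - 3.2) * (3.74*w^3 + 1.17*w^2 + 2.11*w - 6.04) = 4.2636*w^5 + 22.6518*w^4 - 2.8936*w^3 + 1.3974*w^2 - 41.18*w + 19.328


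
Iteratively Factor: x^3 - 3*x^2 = (x)*(x^2 - 3*x) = x*(x - 3)*(x)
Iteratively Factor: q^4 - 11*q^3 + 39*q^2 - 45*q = (q - 3)*(q^3 - 8*q^2 + 15*q) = q*(q - 3)*(q^2 - 8*q + 15) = q*(q - 5)*(q - 3)*(q - 3)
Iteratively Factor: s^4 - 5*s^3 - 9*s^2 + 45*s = (s - 5)*(s^3 - 9*s) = s*(s - 5)*(s^2 - 9) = s*(s - 5)*(s - 3)*(s + 3)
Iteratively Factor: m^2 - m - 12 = (m + 3)*(m - 4)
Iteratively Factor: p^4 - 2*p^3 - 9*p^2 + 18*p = (p - 3)*(p^3 + p^2 - 6*p) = (p - 3)*(p + 3)*(p^2 - 2*p) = p*(p - 3)*(p + 3)*(p - 2)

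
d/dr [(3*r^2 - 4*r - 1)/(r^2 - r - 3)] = (r^2 - 16*r + 11)/(r^4 - 2*r^3 - 5*r^2 + 6*r + 9)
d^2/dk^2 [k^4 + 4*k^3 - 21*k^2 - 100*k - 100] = 12*k^2 + 24*k - 42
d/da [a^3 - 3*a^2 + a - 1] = 3*a^2 - 6*a + 1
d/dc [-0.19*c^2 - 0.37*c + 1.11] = -0.38*c - 0.37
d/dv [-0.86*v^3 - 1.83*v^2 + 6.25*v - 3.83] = -2.58*v^2 - 3.66*v + 6.25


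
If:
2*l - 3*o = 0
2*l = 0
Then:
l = 0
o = 0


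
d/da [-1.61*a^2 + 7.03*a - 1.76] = 7.03 - 3.22*a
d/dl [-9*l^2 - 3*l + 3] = -18*l - 3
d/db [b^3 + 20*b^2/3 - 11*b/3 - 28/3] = 3*b^2 + 40*b/3 - 11/3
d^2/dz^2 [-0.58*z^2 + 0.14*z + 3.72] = -1.16000000000000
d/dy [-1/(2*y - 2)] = 1/(2*(y - 1)^2)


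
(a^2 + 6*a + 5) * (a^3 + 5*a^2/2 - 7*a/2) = a^5 + 17*a^4/2 + 33*a^3/2 - 17*a^2/2 - 35*a/2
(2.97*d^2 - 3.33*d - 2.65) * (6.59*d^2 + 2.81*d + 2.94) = 19.5723*d^4 - 13.599*d^3 - 18.089*d^2 - 17.2367*d - 7.791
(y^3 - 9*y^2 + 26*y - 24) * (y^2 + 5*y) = y^5 - 4*y^4 - 19*y^3 + 106*y^2 - 120*y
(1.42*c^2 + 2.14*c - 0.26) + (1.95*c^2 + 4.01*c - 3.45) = 3.37*c^2 + 6.15*c - 3.71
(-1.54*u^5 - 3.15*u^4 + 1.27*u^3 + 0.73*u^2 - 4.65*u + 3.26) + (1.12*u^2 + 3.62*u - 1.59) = -1.54*u^5 - 3.15*u^4 + 1.27*u^3 + 1.85*u^2 - 1.03*u + 1.67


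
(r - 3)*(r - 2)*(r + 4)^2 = r^4 + 3*r^3 - 18*r^2 - 32*r + 96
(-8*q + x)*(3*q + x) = -24*q^2 - 5*q*x + x^2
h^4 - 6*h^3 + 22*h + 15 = (h - 5)*(h - 3)*(h + 1)^2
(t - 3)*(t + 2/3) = t^2 - 7*t/3 - 2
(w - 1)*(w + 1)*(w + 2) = w^3 + 2*w^2 - w - 2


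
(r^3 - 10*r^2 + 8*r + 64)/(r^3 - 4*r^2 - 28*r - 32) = (r - 4)/(r + 2)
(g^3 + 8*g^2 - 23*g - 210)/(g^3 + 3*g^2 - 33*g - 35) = (g + 6)/(g + 1)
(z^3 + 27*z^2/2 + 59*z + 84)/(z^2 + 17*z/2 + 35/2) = (z^2 + 10*z + 24)/(z + 5)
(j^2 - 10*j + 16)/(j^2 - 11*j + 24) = (j - 2)/(j - 3)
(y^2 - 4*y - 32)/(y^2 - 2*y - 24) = (y - 8)/(y - 6)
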